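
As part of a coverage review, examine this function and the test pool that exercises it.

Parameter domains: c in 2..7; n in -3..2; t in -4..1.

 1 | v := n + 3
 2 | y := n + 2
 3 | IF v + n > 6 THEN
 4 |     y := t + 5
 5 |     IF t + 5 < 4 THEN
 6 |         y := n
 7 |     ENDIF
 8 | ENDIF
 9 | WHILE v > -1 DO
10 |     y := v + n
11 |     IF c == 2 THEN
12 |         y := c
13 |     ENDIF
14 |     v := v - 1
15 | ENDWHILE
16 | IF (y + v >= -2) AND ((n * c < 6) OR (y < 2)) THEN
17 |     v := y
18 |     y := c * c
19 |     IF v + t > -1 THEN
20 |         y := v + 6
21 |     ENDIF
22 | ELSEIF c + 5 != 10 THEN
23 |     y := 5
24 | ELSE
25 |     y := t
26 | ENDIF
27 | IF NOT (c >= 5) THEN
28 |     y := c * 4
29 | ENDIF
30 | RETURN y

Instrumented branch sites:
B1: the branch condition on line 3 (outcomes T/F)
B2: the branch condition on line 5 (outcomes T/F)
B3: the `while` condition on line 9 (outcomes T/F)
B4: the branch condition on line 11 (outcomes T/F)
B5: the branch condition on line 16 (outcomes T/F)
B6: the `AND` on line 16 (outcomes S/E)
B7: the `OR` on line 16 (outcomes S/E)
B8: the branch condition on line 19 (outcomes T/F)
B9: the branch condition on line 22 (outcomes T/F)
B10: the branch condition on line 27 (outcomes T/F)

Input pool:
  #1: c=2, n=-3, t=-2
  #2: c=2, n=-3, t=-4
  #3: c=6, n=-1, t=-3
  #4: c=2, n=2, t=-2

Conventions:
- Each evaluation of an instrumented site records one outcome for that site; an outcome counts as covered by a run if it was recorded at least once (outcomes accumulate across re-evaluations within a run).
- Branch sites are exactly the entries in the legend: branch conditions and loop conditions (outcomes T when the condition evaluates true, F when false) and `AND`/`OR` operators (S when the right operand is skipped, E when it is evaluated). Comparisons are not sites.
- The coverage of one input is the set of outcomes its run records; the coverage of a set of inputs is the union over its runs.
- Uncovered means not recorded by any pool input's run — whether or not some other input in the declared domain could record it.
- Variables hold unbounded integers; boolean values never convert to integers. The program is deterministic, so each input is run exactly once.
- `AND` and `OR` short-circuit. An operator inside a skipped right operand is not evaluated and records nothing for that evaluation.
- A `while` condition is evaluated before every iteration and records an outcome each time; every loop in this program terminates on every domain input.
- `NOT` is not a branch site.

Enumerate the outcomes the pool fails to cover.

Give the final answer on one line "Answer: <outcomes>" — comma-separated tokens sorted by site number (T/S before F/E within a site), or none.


input #1 (c=2, n=-3, t=-2): covers B1=F, B3=T, B3=F, B4=T, B5=T, B6=E, B7=S, B8=T, B10=T
input #2 (c=2, n=-3, t=-4): covers B1=F, B3=T, B3=F, B4=T, B5=T, B6=E, B7=S, B8=F, B10=T
input #3 (c=6, n=-1, t=-3): covers B1=F, B3=T, B3=F, B4=F, B5=T, B6=E, B7=S, B8=F, B10=F
input #4 (c=2, n=2, t=-2): covers B1=T, B2=T, B3=T, B3=F, B4=T, B5=T, B6=E, B7=S, B8=T, B10=T
union over the pool: B1=T, B1=F, B2=T, B3=T, B3=F, B4=T, B4=F, B5=T, B6=E, B7=S, B8=T, B8=F, B10=T, B10=F
uncovered (6 of 20): B2=F, B5=F, B6=S, B7=E, B9=T, B9=F
Answer: B2=F, B5=F, B6=S, B7=E, B9=T, B9=F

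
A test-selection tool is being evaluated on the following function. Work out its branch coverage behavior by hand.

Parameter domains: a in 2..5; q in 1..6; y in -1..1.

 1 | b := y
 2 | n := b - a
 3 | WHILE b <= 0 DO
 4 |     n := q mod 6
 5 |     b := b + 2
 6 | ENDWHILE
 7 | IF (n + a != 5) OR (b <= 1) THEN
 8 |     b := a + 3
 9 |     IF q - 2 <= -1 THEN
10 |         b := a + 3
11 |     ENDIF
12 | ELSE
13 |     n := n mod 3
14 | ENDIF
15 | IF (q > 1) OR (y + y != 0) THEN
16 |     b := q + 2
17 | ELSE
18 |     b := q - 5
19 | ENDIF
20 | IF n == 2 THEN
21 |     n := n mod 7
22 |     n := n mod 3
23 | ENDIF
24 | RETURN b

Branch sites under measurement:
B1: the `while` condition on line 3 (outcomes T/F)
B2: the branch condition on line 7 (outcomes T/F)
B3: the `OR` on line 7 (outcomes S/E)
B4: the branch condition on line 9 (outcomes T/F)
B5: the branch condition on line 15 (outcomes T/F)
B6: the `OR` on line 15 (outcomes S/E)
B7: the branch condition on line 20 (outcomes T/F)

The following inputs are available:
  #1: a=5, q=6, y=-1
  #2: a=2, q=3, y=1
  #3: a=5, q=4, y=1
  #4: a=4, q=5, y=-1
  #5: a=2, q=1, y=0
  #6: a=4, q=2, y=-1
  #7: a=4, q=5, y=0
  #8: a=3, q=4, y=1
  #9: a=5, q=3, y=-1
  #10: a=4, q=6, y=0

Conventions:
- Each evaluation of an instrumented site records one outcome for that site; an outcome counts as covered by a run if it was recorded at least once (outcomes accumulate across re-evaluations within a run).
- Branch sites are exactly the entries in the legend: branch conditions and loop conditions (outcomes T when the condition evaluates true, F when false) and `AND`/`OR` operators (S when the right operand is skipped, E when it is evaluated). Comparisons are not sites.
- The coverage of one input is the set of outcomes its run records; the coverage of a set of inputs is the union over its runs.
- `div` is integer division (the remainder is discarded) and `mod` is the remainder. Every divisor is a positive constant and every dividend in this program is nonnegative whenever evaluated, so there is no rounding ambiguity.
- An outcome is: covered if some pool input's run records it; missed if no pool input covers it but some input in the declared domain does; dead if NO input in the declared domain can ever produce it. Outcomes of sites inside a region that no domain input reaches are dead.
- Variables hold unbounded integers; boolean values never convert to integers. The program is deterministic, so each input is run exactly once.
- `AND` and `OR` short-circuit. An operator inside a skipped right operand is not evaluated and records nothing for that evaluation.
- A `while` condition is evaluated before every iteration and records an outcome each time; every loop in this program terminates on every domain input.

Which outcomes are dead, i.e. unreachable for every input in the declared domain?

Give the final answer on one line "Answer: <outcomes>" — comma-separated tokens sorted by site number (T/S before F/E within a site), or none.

checking every outcome against all 72 domain inputs:
  reachable outcomes have witnesses, e.g. B1=T (e.g. a=2, q=1, y=-1), B1=F (e.g. a=2, q=1, y=-1), B2=T (e.g. a=2, q=1, y=-1), B2=F (e.g. a=2, q=3, y=0)

Answer: none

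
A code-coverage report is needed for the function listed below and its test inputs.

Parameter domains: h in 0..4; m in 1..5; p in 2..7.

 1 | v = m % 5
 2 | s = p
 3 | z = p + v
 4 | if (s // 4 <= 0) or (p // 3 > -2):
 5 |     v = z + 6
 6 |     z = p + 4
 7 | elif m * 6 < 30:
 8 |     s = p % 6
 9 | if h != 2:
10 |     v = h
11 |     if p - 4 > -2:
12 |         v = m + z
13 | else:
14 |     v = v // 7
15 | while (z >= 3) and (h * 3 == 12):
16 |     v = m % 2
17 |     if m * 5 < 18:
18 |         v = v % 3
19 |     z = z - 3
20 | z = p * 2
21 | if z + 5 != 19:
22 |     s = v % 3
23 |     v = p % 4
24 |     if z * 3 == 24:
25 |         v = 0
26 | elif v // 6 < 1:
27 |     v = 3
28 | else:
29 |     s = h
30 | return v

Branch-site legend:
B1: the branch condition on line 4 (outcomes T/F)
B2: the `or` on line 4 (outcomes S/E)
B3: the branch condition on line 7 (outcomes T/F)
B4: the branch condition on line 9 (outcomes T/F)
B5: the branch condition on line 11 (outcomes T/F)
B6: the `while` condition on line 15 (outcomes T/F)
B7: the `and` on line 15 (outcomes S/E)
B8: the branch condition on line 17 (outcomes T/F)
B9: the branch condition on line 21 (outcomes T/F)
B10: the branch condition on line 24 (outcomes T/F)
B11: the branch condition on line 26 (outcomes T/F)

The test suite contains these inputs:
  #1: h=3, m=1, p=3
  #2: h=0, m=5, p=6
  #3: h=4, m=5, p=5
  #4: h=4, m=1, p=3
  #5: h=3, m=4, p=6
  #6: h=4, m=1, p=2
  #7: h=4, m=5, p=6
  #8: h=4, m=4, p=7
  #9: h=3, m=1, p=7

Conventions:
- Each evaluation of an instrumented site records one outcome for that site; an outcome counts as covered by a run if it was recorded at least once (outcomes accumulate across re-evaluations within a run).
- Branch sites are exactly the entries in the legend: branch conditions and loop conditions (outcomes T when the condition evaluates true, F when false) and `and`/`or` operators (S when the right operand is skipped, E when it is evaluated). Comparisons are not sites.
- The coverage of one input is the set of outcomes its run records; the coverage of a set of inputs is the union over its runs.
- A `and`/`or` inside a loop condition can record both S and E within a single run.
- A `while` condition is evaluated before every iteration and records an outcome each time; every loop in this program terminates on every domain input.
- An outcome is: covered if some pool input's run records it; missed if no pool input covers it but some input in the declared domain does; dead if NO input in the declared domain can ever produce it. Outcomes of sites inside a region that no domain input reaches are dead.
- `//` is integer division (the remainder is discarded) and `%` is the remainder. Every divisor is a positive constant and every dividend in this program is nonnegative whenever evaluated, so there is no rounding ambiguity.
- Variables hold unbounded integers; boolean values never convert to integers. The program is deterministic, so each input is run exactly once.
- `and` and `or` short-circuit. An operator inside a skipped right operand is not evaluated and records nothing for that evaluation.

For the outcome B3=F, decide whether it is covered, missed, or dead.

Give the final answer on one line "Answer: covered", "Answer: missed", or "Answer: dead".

no pool input records B3=F
checking all 150 inputs in the declared domain: B3=F is never recorded -> dead

Answer: dead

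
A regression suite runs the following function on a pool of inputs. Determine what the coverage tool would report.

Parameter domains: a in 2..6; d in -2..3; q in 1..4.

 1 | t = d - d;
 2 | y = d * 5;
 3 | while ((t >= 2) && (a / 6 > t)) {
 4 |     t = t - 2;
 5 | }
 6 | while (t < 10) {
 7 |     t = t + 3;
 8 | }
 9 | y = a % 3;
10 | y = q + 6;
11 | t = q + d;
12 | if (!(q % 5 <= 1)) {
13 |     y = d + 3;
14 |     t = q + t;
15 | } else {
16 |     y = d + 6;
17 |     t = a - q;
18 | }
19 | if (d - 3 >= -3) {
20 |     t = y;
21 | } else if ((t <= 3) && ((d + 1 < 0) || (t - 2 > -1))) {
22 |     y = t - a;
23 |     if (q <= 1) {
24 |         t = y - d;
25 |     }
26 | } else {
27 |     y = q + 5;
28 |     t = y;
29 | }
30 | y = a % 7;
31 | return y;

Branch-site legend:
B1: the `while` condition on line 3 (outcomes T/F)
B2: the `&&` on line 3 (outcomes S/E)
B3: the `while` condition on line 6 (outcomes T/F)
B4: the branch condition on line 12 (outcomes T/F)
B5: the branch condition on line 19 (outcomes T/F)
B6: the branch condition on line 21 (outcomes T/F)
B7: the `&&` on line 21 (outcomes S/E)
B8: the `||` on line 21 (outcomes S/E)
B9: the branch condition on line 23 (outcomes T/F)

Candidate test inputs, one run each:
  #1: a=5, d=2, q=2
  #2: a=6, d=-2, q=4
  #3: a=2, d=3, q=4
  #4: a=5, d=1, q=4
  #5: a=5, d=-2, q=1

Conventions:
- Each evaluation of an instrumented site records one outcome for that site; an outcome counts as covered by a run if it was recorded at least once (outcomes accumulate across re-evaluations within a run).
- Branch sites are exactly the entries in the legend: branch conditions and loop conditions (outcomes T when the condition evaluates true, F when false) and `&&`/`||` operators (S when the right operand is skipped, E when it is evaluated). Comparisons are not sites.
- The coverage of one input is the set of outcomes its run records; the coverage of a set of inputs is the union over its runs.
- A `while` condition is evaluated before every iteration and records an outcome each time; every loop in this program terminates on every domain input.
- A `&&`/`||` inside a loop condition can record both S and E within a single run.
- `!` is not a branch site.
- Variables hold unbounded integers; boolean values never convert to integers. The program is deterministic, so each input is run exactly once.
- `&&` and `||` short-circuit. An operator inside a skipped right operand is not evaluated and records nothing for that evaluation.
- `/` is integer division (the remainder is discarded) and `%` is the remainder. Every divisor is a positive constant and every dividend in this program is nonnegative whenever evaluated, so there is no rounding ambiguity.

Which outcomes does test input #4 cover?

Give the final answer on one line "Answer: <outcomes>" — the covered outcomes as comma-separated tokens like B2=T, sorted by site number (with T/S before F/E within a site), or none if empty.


Tracing the run of input #4 (a=5, d=1, q=4):
  B2->S, B1->F, B3->T, B3->T, B3->T, B3->T, B3->F, B4->T, B5->T
distinct outcomes covered: B1=F, B2=S, B3=T, B3=F, B4=T, B5=T
Answer: B1=F, B2=S, B3=T, B3=F, B4=T, B5=T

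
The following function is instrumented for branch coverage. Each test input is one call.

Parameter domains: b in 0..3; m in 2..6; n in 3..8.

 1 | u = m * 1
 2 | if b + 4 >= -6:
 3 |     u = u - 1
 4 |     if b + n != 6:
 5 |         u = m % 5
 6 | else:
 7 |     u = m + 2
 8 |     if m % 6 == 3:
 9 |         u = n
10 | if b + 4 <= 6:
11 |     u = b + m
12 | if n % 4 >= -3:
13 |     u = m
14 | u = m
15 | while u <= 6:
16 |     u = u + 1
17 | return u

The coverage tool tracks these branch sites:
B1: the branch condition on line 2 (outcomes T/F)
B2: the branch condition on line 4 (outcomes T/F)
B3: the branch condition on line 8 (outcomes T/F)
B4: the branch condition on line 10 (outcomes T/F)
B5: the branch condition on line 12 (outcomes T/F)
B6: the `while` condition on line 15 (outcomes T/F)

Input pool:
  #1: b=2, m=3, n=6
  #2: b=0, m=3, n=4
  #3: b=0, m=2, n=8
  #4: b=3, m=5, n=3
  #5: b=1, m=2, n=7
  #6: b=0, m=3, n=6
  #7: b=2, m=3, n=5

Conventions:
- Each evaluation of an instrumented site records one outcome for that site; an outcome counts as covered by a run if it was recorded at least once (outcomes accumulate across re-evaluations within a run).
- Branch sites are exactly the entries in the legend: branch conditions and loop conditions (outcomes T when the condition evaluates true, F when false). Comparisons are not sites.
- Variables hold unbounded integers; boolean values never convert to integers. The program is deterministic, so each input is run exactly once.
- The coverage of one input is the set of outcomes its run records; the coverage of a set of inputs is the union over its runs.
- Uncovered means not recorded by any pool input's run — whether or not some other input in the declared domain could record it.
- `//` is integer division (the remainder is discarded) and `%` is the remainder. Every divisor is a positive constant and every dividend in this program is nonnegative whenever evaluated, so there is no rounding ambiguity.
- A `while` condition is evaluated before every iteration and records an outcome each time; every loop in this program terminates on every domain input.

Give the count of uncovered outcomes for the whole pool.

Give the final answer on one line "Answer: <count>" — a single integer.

input #1 (b=2, m=3, n=6): covers B1=T, B2=T, B4=T, B5=T, B6=T, B6=F
input #2 (b=0, m=3, n=4): covers B1=T, B2=T, B4=T, B5=T, B6=T, B6=F
input #3 (b=0, m=2, n=8): covers B1=T, B2=T, B4=T, B5=T, B6=T, B6=F
input #4 (b=3, m=5, n=3): covers B1=T, B2=F, B4=F, B5=T, B6=T, B6=F
input #5 (b=1, m=2, n=7): covers B1=T, B2=T, B4=T, B5=T, B6=T, B6=F
input #6 (b=0, m=3, n=6): covers B1=T, B2=F, B4=T, B5=T, B6=T, B6=F
input #7 (b=2, m=3, n=5): covers B1=T, B2=T, B4=T, B5=T, B6=T, B6=F
union over the pool: B1=T, B2=T, B2=F, B4=T, B4=F, B5=T, B6=T, B6=F
uncovered (4 of 12): B1=F, B3=T, B3=F, B5=F

Answer: 4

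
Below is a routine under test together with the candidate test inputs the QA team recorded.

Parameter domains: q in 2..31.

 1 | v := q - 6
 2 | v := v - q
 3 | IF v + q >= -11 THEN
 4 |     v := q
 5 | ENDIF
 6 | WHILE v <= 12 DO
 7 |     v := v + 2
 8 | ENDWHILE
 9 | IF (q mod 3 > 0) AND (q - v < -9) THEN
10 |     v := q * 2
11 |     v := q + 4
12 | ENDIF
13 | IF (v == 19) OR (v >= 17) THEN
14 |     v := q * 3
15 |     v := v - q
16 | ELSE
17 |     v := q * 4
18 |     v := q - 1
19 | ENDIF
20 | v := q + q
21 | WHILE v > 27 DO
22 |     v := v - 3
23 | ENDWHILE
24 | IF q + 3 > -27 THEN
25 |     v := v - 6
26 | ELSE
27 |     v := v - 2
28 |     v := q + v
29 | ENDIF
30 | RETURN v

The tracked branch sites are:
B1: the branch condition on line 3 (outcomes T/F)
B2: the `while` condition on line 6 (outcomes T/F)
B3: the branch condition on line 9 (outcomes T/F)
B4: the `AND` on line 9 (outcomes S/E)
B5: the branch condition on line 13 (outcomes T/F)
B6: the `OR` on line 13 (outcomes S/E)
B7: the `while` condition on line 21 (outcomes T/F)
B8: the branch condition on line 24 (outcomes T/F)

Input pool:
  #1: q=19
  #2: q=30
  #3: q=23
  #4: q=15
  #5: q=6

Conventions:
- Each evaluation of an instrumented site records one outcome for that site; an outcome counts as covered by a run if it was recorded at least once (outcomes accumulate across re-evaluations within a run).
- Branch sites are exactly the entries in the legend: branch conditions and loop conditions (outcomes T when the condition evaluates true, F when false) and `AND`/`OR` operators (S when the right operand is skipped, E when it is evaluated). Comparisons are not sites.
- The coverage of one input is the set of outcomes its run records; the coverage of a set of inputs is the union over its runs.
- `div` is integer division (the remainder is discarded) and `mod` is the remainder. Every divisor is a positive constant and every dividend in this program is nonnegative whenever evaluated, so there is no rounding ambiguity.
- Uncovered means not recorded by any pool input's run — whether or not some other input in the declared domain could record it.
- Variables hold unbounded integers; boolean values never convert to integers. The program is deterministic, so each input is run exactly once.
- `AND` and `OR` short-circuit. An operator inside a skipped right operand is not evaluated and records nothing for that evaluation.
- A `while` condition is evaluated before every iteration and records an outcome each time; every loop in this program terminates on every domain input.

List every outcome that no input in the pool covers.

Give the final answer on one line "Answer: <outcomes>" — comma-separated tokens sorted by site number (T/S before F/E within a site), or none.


run #1 (q=19) runs B1->T, B2->F, B4->E, B3->F, B6->S, B5->T, B7->T, B7->T, B7->T, B7->T, B7->F, B8->T; records B1=T, B2=F, B3=F, B4=E, B5=T, B6=S, B7=T, B7=F, B8=T
run #2 (q=30) runs B1->T, B2->F, B4->S, B3->F, B6->E, B5->T, B7->T, B7->T, B7->T, B7->T, B7->T, B7->T, B7->T, B7->T, ...; records B1=T, B2=F, B3=F, B4=S, B5=T, B6=E, B7=T, B7=F, B8=T
run #3 (q=23) runs B1->T, B2->F, B4->E, B3->F, B6->E, B5->T, B7->T, B7->T, B7->T, B7->T, B7->T, B7->T, B7->T, B7->F, ...; records B1=T, B2=F, B3=F, B4=E, B5=T, B6=E, B7=T, B7=F, B8=T
run #4 (q=15) runs B1->T, B2->F, B4->S, B3->F, B6->E, B5->F, B7->T, B7->F, B8->T; records B1=T, B2=F, B3=F, B4=S, B5=F, B6=E, B7=T, B7=F, B8=T
run #5 (q=6) runs B1->T, B2->T, B2->T, B2->T, B2->T, B2->F, B4->S, B3->F, B6->E, B5->F, B7->F, B8->T; records B1=T, B2=T, B2=F, B3=F, B4=S, B5=F, B6=E, B7=F, B8=T
union over the pool: B1=T, B2=T, B2=F, B3=F, B4=S, B4=E, B5=T, B5=F, B6=S, B6=E, B7=T, B7=F, B8=T
uncovered (3 of 16): B1=F, B3=T, B8=F
Answer: B1=F, B3=T, B8=F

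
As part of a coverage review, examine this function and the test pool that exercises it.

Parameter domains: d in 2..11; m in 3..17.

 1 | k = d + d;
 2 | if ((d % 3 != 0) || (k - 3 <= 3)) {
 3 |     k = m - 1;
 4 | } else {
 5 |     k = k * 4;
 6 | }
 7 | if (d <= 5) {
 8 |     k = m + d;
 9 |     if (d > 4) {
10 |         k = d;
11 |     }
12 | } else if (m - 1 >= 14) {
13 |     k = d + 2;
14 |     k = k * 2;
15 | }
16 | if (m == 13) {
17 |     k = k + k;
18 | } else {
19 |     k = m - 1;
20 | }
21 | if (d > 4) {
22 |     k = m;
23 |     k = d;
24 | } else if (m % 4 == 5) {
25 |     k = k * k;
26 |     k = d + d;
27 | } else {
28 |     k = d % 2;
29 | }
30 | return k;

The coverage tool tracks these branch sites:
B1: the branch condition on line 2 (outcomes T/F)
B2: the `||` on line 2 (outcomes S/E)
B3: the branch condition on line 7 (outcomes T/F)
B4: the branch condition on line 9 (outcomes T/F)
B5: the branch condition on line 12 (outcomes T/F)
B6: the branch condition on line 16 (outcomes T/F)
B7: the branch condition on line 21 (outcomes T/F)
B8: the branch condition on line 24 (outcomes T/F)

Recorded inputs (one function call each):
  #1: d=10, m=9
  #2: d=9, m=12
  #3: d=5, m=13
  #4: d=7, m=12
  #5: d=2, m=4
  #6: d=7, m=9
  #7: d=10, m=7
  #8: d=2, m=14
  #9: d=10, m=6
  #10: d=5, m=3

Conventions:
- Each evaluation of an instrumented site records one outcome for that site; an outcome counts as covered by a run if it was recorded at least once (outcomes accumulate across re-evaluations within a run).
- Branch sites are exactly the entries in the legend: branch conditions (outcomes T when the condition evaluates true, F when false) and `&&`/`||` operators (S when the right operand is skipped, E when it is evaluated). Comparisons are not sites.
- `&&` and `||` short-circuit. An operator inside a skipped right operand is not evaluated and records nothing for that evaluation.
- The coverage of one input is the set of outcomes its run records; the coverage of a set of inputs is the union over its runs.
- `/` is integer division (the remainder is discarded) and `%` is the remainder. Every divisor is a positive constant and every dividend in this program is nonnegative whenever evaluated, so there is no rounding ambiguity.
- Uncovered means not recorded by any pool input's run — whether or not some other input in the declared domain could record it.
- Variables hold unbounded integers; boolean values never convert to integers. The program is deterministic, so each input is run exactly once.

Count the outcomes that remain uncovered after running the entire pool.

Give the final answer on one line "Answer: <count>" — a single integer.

test 1 (d=10, m=9) fires B2->S, B1->T, B3->F, B5->F, B6->F, B7->T; hits B1=T, B2=S, B3=F, B5=F, B6=F, B7=T
test 2 (d=9, m=12) fires B2->E, B1->F, B3->F, B5->F, B6->F, B7->T; hits B1=F, B2=E, B3=F, B5=F, B6=F, B7=T
test 3 (d=5, m=13) fires B2->S, B1->T, B3->T, B4->T, B6->T, B7->T; hits B1=T, B2=S, B3=T, B4=T, B6=T, B7=T
test 4 (d=7, m=12) fires B2->S, B1->T, B3->F, B5->F, B6->F, B7->T; hits B1=T, B2=S, B3=F, B5=F, B6=F, B7=T
test 5 (d=2, m=4) fires B2->S, B1->T, B3->T, B4->F, B6->F, B7->F, B8->F; hits B1=T, B2=S, B3=T, B4=F, B6=F, B7=F, B8=F
test 6 (d=7, m=9) fires B2->S, B1->T, B3->F, B5->F, B6->F, B7->T; hits B1=T, B2=S, B3=F, B5=F, B6=F, B7=T
test 7 (d=10, m=7) fires B2->S, B1->T, B3->F, B5->F, B6->F, B7->T; hits B1=T, B2=S, B3=F, B5=F, B6=F, B7=T
test 8 (d=2, m=14) fires B2->S, B1->T, B3->T, B4->F, B6->F, B7->F, B8->F; hits B1=T, B2=S, B3=T, B4=F, B6=F, B7=F, B8=F
test 9 (d=10, m=6) fires B2->S, B1->T, B3->F, B5->F, B6->F, B7->T; hits B1=T, B2=S, B3=F, B5=F, B6=F, B7=T
test 10 (d=5, m=3) fires B2->S, B1->T, B3->T, B4->T, B6->F, B7->T; hits B1=T, B2=S, B3=T, B4=T, B6=F, B7=T
union over the pool: B1=T, B1=F, B2=S, B2=E, B3=T, B3=F, B4=T, B4=F, B5=F, B6=T, B6=F, B7=T, B7=F, B8=F
uncovered (2 of 16): B5=T, B8=T

Answer: 2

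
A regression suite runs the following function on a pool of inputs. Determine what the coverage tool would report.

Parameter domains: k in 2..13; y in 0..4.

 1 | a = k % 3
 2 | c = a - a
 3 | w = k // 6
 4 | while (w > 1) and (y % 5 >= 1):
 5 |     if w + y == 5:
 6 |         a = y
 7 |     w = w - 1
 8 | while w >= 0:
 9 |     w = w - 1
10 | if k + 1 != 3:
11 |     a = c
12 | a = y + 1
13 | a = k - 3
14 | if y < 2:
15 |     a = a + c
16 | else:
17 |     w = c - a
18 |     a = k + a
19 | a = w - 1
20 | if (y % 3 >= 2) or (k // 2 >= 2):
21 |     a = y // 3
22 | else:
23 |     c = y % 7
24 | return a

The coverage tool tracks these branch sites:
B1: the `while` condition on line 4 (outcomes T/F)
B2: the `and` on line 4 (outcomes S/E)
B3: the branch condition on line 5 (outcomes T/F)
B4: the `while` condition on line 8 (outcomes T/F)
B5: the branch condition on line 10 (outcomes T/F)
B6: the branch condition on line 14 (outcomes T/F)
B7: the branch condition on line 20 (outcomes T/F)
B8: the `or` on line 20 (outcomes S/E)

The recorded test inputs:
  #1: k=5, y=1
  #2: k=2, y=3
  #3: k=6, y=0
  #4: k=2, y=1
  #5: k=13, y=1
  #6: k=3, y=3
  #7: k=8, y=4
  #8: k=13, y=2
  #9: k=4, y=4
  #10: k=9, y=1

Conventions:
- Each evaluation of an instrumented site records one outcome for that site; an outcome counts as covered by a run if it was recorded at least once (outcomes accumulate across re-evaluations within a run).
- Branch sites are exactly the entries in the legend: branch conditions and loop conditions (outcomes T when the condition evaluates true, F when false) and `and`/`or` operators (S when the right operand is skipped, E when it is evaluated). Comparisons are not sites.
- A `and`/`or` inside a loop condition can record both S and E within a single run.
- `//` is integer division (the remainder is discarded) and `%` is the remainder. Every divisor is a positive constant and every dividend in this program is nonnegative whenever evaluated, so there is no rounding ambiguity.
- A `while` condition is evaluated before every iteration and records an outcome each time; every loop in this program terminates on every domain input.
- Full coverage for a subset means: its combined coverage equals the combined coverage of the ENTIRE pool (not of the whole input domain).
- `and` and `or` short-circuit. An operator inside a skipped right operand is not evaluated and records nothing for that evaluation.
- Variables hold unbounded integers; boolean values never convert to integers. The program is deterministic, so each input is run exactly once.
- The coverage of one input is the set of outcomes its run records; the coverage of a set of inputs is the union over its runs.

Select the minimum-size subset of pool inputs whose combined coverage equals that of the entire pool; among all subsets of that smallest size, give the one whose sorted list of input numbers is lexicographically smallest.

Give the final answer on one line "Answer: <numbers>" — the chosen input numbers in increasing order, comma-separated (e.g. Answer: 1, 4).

input #1 (k=5, y=1): events B2->S, B1->F, B4->T, B4->F, B5->T, B6->T, B8->E, B7->T; covers B1=F, B2=S, B4=T, B4=F, B5=T, B6=T, B7=T, B8=E
input #2 (k=2, y=3): events B2->S, B1->F, B4->T, B4->F, B5->F, B6->F, B8->E, B7->F; covers B1=F, B2=S, B4=T, B4=F, B5=F, B6=F, B7=F, B8=E
input #3 (k=6, y=0): events B2->S, B1->F, B4->T, B4->T, B4->F, B5->T, B6->T, B8->E, B7->T; covers B1=F, B2=S, B4=T, B4=F, B5=T, B6=T, B7=T, B8=E
input #4 (k=2, y=1): events B2->S, B1->F, B4->T, B4->F, B5->F, B6->T, B8->E, B7->F; covers B1=F, B2=S, B4=T, B4=F, B5=F, B6=T, B7=F, B8=E
input #5 (k=13, y=1): events B2->E, B1->T, B3->F, B2->S, B1->F, B4->T, B4->T, B4->F, B5->T, B6->T, B8->E, B7->T; covers B1=T, B1=F, B2=S, B2=E, B3=F, B4=T, B4=F, B5=T, B6=T, B7=T, B8=E
input #6 (k=3, y=3): events B2->S, B1->F, B4->T, B4->F, B5->T, B6->F, B8->E, B7->F; covers B1=F, B2=S, B4=T, B4=F, B5=T, B6=F, B7=F, B8=E
input #7 (k=8, y=4): events B2->S, B1->F, B4->T, B4->T, B4->F, B5->T, B6->F, B8->E, B7->T; covers B1=F, B2=S, B4=T, B4=F, B5=T, B6=F, B7=T, B8=E
input #8 (k=13, y=2): events B2->E, B1->T, B3->F, B2->S, B1->F, B4->T, B4->T, B4->F, B5->T, B6->F, B8->S, B7->T; covers B1=T, B1=F, B2=S, B2=E, B3=F, B4=T, B4=F, B5=T, B6=F, B7=T, B8=S
input #9 (k=4, y=4): events B2->S, B1->F, B4->T, B4->F, B5->T, B6->F, B8->E, B7->T; covers B1=F, B2=S, B4=T, B4=F, B5=T, B6=F, B7=T, B8=E
input #10 (k=9, y=1): events B2->S, B1->F, B4->T, B4->T, B4->F, B5->T, B6->T, B8->E, B7->T; covers B1=F, B2=S, B4=T, B4=F, B5=T, B6=T, B7=T, B8=E
together the pool reaches 15 outcomes: B1=T, B1=F, B2=S, B2=E, B3=F, B4=T, B4=F, B5=T, B5=F, B6=T, B6=F, B7=T, B7=F, B8=S, B8=E
checked all size-1 subsets: none covers 15 outcomes (max 11/15)
the canonical winner is {4, 8}: size 2, full 15-outcome coverage, earliest index list among size-2 covers

Answer: 4, 8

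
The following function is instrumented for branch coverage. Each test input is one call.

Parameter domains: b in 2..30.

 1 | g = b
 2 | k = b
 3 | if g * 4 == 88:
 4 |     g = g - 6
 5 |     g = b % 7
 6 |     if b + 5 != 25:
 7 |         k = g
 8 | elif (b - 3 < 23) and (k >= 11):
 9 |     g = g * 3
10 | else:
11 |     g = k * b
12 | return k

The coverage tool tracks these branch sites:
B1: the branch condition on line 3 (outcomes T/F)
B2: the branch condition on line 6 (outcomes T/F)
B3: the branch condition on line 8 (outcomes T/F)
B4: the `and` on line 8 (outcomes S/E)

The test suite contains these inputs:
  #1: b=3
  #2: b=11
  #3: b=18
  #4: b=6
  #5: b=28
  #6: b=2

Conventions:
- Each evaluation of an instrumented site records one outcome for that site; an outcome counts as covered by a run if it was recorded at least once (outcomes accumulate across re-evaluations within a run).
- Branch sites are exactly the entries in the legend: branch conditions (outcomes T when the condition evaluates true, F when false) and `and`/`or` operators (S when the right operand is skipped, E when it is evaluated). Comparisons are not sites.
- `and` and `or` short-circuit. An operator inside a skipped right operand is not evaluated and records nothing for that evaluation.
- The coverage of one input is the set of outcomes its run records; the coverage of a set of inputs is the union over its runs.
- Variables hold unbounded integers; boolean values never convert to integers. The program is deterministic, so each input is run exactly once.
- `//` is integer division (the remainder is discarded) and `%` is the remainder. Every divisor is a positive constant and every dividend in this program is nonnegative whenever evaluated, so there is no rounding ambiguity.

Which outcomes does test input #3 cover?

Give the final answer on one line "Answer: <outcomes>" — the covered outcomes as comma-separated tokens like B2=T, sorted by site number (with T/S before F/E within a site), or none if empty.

Running input #3 (b=18), event by event:
  B1->F, B4->E, B3->T
distinct outcomes covered: B1=F, B3=T, B4=E

Answer: B1=F, B3=T, B4=E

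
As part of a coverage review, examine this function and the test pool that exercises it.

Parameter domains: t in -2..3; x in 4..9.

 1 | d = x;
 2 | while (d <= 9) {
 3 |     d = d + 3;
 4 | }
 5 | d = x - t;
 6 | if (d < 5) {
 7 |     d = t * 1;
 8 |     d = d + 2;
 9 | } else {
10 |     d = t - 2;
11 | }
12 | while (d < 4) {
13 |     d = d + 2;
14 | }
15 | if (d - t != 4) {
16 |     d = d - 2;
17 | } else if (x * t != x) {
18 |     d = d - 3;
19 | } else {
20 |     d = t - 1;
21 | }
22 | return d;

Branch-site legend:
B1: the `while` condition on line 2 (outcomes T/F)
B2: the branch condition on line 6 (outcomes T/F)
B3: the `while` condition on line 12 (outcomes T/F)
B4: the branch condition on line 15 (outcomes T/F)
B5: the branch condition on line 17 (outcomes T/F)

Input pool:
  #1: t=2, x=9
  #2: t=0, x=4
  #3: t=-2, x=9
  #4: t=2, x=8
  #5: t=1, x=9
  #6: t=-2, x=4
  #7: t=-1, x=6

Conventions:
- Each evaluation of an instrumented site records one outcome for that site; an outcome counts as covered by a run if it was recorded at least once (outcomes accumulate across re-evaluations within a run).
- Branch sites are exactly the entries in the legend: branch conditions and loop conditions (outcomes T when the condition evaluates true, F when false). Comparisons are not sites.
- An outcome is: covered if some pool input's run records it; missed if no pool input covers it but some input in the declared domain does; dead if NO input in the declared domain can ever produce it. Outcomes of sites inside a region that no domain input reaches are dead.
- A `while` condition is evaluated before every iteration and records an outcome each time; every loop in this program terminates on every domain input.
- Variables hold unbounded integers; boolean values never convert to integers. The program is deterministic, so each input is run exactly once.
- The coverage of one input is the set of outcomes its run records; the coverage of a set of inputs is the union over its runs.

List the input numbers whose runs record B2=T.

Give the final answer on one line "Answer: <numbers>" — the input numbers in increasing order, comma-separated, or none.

input #1 (t=2, x=9): does not produce B2=T
input #2 (t=0, x=4): produces B2=T
input #3 (t=-2, x=9): does not produce B2=T
input #4 (t=2, x=8): does not produce B2=T
input #5 (t=1, x=9): does not produce B2=T
input #6 (t=-2, x=4): does not produce B2=T
input #7 (t=-1, x=6): does not produce B2=T

Answer: 2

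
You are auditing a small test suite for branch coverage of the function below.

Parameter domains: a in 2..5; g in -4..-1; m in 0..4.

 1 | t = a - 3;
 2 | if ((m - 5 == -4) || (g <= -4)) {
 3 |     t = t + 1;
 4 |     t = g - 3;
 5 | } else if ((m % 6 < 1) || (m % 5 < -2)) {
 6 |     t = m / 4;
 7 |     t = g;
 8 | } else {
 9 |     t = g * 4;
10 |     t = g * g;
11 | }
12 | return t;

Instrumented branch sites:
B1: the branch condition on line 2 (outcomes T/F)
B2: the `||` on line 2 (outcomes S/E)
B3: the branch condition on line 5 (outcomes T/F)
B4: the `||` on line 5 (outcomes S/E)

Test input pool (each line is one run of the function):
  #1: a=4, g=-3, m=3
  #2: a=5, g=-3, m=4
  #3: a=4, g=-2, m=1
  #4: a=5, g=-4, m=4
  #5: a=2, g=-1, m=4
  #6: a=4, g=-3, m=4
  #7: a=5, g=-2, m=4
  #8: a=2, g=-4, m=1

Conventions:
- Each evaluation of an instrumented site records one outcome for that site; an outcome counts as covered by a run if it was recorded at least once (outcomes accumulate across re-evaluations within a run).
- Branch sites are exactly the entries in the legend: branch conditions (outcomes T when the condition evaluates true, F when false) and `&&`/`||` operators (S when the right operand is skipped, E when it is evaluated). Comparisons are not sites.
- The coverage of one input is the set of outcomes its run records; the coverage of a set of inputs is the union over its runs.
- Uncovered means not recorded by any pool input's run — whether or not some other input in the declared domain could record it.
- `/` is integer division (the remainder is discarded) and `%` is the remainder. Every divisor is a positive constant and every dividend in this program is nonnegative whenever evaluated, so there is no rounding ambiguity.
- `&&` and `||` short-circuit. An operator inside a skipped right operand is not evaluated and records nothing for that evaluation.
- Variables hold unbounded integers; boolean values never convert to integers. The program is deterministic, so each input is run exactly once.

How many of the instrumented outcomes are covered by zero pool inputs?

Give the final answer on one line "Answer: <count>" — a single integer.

run #1 (a=4, g=-3, m=3) runs B2->E, B1->F, B4->E, B3->F; records B1=F, B2=E, B3=F, B4=E
run #2 (a=5, g=-3, m=4) runs B2->E, B1->F, B4->E, B3->F; records B1=F, B2=E, B3=F, B4=E
run #3 (a=4, g=-2, m=1) runs B2->S, B1->T; records B1=T, B2=S
run #4 (a=5, g=-4, m=4) runs B2->E, B1->T; records B1=T, B2=E
run #5 (a=2, g=-1, m=4) runs B2->E, B1->F, B4->E, B3->F; records B1=F, B2=E, B3=F, B4=E
run #6 (a=4, g=-3, m=4) runs B2->E, B1->F, B4->E, B3->F; records B1=F, B2=E, B3=F, B4=E
run #7 (a=5, g=-2, m=4) runs B2->E, B1->F, B4->E, B3->F; records B1=F, B2=E, B3=F, B4=E
run #8 (a=2, g=-4, m=1) runs B2->S, B1->T; records B1=T, B2=S
union over the pool: B1=T, B1=F, B2=S, B2=E, B3=F, B4=E
uncovered (2 of 8): B3=T, B4=S

Answer: 2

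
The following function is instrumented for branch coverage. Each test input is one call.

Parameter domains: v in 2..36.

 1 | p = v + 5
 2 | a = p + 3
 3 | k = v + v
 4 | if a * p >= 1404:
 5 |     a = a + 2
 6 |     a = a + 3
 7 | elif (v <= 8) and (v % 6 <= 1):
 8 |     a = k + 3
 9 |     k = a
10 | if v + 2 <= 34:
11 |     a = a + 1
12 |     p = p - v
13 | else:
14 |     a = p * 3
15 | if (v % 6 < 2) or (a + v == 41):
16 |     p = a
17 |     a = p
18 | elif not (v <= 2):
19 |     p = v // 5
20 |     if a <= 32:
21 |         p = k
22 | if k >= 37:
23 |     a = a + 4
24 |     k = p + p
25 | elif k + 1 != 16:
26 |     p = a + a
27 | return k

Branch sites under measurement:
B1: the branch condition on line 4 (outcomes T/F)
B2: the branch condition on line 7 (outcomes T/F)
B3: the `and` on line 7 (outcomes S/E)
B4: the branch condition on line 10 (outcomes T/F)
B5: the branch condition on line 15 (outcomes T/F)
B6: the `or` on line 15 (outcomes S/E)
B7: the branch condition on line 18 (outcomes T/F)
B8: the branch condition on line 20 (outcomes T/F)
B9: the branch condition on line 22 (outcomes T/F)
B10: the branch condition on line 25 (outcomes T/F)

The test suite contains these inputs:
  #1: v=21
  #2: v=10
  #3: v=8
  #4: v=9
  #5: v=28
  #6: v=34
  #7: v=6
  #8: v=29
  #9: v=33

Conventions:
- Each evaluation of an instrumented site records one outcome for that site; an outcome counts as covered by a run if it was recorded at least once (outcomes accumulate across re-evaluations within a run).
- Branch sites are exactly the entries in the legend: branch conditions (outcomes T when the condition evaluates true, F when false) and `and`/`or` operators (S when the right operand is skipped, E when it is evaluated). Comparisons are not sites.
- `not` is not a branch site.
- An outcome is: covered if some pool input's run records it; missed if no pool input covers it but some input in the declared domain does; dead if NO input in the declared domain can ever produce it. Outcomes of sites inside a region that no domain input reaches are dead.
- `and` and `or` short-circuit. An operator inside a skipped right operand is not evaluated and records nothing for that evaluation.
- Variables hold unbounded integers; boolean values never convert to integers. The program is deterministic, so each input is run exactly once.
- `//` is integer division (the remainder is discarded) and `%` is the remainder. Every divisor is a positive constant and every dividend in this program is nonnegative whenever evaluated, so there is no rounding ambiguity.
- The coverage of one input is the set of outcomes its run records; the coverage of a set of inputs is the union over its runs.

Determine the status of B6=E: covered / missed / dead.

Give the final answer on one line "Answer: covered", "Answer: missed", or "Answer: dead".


B6=E is recorded by pool input(s) 1, 2, 3, 4, 5, 6, 8, 9 -> covered
Answer: covered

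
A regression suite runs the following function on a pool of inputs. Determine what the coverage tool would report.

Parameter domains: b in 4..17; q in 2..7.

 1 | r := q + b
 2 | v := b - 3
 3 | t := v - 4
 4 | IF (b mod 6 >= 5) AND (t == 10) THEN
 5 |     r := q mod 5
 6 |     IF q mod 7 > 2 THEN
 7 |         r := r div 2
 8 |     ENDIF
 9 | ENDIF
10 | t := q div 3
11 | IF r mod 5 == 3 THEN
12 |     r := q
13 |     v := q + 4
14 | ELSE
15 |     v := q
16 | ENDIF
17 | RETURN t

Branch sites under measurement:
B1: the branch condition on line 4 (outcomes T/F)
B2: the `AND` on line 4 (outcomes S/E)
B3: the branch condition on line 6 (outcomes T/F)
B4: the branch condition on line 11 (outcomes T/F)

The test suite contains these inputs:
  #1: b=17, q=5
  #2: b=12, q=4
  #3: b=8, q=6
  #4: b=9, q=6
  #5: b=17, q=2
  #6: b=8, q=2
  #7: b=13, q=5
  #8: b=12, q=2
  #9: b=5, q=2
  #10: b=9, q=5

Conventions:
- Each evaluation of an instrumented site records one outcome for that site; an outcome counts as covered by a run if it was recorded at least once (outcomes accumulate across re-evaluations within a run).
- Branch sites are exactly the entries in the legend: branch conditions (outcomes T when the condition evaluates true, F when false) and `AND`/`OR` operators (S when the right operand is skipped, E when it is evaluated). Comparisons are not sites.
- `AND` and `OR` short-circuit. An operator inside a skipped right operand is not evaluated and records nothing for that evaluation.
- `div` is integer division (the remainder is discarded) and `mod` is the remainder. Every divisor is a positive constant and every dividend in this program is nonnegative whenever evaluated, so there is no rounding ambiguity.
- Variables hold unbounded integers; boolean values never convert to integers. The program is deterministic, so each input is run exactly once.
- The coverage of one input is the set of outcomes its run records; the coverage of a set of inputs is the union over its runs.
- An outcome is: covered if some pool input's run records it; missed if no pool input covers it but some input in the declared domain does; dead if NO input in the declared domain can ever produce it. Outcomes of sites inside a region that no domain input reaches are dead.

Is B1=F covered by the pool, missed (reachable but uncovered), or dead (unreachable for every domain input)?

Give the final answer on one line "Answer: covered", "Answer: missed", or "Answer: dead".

B1=F is recorded by pool input(s) 2, 3, 4, 6, 7, 8, 9, 10 -> covered

Answer: covered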